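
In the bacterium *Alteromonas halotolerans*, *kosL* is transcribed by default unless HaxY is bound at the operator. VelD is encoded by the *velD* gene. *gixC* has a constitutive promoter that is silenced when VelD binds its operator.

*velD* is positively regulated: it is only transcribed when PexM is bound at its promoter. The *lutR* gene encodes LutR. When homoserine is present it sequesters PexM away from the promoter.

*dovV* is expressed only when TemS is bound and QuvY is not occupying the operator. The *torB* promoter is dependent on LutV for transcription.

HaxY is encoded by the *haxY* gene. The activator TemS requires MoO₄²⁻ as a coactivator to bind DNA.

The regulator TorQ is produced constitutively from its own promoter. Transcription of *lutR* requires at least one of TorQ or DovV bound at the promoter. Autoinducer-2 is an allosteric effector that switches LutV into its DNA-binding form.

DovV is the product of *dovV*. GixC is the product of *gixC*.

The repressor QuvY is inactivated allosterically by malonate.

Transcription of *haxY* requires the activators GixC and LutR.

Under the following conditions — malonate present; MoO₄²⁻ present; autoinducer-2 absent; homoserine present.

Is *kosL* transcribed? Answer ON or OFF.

OFF

Homoserine is present, so PexM is inactive.
Required activator PexM is absent, so *velD* is not transcribed.
So VelD is not produced.
With no repressor bound, *gixC* is transcribed.
So GixC is produced and active.
TorQ is produced constitutively and is active.
Malonate is present, so QuvY is inactive.
MoO₄²⁻ is present, so TemS is active.
No repressor is bound and TemS is active, so *dovV* is transcribed.
So DovV is produced and active.
Activator TorQ is present, so *lutR* is transcribed.
So LutR is produced and active.
No repressor is bound and GixC and LutR are active, so *haxY* is transcribed.
So HaxY is produced and active.
With repressor HaxY bound, *kosL* is not transcribed.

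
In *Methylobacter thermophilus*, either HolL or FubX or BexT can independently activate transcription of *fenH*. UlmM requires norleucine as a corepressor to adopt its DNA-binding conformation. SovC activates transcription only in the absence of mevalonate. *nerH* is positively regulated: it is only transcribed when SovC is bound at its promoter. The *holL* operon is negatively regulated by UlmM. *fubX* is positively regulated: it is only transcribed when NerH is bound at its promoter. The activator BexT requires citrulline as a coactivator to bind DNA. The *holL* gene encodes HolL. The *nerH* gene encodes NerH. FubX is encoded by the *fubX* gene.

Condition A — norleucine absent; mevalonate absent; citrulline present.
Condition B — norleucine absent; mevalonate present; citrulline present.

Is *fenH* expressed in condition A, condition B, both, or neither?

Condition A:
Norleucine is absent, so UlmM is inactive.
With no repressor bound, *holL* is transcribed.
So HolL is produced and active.
Mevalonate is absent, so SovC is active.
No repressor is bound and SovC is active, so *nerH* is transcribed.
So NerH is produced and active.
No repressor is bound and NerH is active, so *fubX* is transcribed.
So FubX is produced and active.
Citrulline is present, so BexT is active.
Activator HolL is present, so *fenH* is transcribed.
→ *fenH* is ON in A.
Condition B:
Norleucine is absent, so UlmM is inactive.
With no repressor bound, *holL* is transcribed.
So HolL is produced and active.
Mevalonate is present, so SovC is inactive.
Required activator SovC is absent, so *nerH* is not transcribed.
So NerH is not produced.
Required activator NerH is absent, so *fubX* is not transcribed.
So FubX is not produced.
Citrulline is present, so BexT is active.
Activator HolL is present, so *fenH* is transcribed.
→ *fenH* is ON in B.

both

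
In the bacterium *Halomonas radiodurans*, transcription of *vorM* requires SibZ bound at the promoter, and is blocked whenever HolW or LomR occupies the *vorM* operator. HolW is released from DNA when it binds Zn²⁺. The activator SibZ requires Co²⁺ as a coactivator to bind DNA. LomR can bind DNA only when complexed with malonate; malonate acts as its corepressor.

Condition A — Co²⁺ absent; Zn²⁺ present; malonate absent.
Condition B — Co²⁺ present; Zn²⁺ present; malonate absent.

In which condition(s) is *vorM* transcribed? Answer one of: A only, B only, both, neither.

B only

Condition A:
Co²⁺ is absent, so SibZ is inactive.
Zn²⁺ is present, so HolW is inactive.
Malonate is absent, so LomR is inactive.
Required activator SibZ is absent, so *vorM* is not transcribed.
→ *vorM* is OFF in A.
Condition B:
Co²⁺ is present, so SibZ is active.
Zn²⁺ is present, so HolW is inactive.
Malonate is absent, so LomR is inactive.
No repressor is bound and SibZ is active, so *vorM* is transcribed.
→ *vorM* is ON in B.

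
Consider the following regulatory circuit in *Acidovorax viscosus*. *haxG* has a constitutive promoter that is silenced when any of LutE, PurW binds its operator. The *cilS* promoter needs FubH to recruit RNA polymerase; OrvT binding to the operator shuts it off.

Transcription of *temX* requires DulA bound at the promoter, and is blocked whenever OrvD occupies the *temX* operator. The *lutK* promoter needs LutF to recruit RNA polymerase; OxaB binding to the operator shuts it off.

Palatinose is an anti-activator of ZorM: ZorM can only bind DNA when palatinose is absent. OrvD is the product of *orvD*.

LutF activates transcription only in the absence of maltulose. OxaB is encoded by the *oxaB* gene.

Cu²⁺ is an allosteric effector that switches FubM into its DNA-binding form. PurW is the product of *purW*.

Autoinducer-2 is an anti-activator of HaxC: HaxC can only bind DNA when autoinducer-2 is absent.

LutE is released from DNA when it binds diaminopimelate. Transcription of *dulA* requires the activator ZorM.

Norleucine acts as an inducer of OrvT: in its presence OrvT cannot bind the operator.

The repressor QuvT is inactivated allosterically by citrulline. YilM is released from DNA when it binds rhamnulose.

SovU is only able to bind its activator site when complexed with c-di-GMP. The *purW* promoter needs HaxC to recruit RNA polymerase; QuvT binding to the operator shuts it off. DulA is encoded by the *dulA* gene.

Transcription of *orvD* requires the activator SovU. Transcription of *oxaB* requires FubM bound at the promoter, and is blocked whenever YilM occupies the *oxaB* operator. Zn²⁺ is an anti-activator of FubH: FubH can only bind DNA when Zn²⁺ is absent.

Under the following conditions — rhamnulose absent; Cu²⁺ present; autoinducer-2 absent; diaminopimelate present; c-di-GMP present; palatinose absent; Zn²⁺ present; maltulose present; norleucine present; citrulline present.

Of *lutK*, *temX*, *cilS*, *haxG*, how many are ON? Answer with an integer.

0

Maltulose is present, so LutF is inactive.
Cu²⁺ is present, so FubM is active.
Rhamnulose is absent, so YilM is active.
With repressor YilM bound, *oxaB* is not transcribed.
So OxaB is not produced.
Required activator LutF is absent, so *lutK* is not transcribed.
→ *lutK* is OFF.
c-di-GMP is present, so SovU is active.
No repressor is bound and SovU is active, so *orvD* is transcribed.
So OrvD is produced and active.
Palatinose is absent, so ZorM is active.
No repressor is bound and ZorM is active, so *dulA* is transcribed.
So DulA is produced and active.
With repressor OrvD bound, *temX* is not transcribed.
→ *temX* is OFF.
Norleucine is present, so OrvT is inactive.
Zn²⁺ is present, so FubH is inactive.
Required activator FubH is absent, so *cilS* is not transcribed.
→ *cilS* is OFF.
Diaminopimelate is present, so LutE is inactive.
Autoinducer-2 is absent, so HaxC is active.
Citrulline is present, so QuvT is inactive.
No repressor is bound and HaxC is active, so *purW* is transcribed.
So PurW is produced and active.
With repressor PurW bound, *haxG* is not transcribed.
→ *haxG* is OFF.
0 of the 4 genes are transcribed.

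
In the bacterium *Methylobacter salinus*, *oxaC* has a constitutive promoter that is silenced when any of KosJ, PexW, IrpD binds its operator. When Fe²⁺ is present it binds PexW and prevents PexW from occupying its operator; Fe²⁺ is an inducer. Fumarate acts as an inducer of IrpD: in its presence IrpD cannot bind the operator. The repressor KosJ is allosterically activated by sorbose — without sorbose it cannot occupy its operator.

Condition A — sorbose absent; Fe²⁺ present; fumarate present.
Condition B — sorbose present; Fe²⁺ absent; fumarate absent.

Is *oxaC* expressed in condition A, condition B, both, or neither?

Condition A:
Sorbose is absent, so KosJ is inactive.
Fe²⁺ is present, so PexW is inactive.
Fumarate is present, so IrpD is inactive.
With no repressor bound, *oxaC* is transcribed.
→ *oxaC* is ON in A.
Condition B:
Sorbose is present, so KosJ is active.
Fe²⁺ is absent, so PexW is active.
Fumarate is absent, so IrpD is active.
With repressor KosJ bound, *oxaC* is not transcribed.
→ *oxaC* is OFF in B.

A only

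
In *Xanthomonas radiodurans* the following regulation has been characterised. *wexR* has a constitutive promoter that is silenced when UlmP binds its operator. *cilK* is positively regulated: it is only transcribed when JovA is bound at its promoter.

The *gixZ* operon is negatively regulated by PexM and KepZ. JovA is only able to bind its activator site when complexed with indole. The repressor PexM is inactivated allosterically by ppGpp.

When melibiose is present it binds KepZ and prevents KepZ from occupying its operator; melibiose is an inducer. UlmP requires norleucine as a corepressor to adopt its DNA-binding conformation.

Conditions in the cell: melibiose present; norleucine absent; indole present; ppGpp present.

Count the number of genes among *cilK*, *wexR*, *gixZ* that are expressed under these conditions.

Indole is present, so JovA is active.
No repressor is bound and JovA is active, so *cilK* is transcribed.
→ *cilK* is ON.
Norleucine is absent, so UlmP is inactive.
With no repressor bound, *wexR* is transcribed.
→ *wexR* is ON.
ppGpp is present, so PexM is inactive.
Melibiose is present, so KepZ is inactive.
With no repressor bound, *gixZ* is transcribed.
→ *gixZ* is ON.
3 of the 3 genes are transcribed.

3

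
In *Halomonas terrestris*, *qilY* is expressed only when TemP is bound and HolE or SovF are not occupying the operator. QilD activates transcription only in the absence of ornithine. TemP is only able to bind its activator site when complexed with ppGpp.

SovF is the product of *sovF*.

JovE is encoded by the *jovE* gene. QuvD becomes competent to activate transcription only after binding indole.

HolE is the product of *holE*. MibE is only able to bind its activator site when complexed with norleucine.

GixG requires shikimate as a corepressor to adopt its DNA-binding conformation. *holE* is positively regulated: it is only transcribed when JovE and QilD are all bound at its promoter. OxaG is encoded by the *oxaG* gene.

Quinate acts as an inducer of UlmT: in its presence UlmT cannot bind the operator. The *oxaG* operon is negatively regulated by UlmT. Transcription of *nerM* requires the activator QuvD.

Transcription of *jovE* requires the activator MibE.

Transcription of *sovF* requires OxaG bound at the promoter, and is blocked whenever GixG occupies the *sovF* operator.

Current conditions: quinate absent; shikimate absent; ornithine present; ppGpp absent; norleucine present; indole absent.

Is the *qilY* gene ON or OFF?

OFF

ppGpp is absent, so TemP is inactive.
Norleucine is present, so MibE is active.
No repressor is bound and MibE is active, so *jovE* is transcribed.
So JovE is produced and active.
Ornithine is present, so QilD is inactive.
Required activator QilD is absent, so *holE* is not transcribed.
So HolE is not produced.
Shikimate is absent, so GixG is inactive.
Quinate is absent, so UlmT is active.
With repressor UlmT bound, *oxaG* is not transcribed.
So OxaG is not produced.
Required activator OxaG is absent, so *sovF* is not transcribed.
So SovF is not produced.
Required activator TemP is absent, so *qilY* is not transcribed.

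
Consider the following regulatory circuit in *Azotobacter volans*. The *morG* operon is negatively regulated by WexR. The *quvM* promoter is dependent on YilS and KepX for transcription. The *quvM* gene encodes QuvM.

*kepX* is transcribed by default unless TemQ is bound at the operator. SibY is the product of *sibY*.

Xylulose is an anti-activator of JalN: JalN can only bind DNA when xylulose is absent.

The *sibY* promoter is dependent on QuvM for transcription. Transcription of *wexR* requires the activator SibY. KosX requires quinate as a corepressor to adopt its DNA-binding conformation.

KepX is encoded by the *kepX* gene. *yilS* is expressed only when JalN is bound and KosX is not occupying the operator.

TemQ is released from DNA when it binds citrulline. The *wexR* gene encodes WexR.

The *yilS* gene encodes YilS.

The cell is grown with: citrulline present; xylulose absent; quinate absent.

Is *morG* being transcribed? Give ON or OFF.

Quinate is absent, so KosX is inactive.
Xylulose is absent, so JalN is active.
No repressor is bound and JalN is active, so *yilS* is transcribed.
So YilS is produced and active.
Citrulline is present, so TemQ is inactive.
With no repressor bound, *kepX* is transcribed.
So KepX is produced and active.
No repressor is bound and YilS and KepX are active, so *quvM* is transcribed.
So QuvM is produced and active.
No repressor is bound and QuvM is active, so *sibY* is transcribed.
So SibY is produced and active.
No repressor is bound and SibY is active, so *wexR* is transcribed.
So WexR is produced and active.
With repressor WexR bound, *morG* is not transcribed.

OFF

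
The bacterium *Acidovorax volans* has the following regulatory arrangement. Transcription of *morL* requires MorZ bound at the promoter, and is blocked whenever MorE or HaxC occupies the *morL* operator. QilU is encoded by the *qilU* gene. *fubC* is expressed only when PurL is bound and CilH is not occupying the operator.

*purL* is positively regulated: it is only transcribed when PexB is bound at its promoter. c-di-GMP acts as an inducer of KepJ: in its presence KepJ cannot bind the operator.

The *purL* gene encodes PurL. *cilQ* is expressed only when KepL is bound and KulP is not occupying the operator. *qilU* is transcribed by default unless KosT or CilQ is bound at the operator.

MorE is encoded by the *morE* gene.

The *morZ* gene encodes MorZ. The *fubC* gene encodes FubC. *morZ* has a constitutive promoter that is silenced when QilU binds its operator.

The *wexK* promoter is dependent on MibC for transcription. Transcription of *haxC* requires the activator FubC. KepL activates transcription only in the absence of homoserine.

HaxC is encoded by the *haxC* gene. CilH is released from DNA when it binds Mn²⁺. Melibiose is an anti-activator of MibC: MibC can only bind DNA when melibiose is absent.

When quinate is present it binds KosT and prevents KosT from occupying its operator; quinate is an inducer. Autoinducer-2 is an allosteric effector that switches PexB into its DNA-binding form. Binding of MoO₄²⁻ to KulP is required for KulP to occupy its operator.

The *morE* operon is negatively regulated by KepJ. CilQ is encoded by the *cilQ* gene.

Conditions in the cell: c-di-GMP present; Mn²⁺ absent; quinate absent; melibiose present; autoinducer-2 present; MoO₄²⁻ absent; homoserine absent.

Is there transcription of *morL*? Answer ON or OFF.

Quinate is absent, so KosT is active.
Homoserine is absent, so KepL is active.
MoO₄²⁻ is absent, so KulP is inactive.
No repressor is bound and KepL is active, so *cilQ* is transcribed.
So CilQ is produced and active.
With repressor KosT bound, *qilU* is not transcribed.
So QilU is not produced.
With no repressor bound, *morZ* is transcribed.
So MorZ is produced and active.
c-di-GMP is present, so KepJ is inactive.
With no repressor bound, *morE* is transcribed.
So MorE is produced and active.
Autoinducer-2 is present, so PexB is active.
No repressor is bound and PexB is active, so *purL* is transcribed.
So PurL is produced and active.
Mn²⁺ is absent, so CilH is active.
With repressor CilH bound, *fubC* is not transcribed.
So FubC is not produced.
Required activator FubC is absent, so *haxC* is not transcribed.
So HaxC is not produced.
With repressor MorE bound, *morL* is not transcribed.

OFF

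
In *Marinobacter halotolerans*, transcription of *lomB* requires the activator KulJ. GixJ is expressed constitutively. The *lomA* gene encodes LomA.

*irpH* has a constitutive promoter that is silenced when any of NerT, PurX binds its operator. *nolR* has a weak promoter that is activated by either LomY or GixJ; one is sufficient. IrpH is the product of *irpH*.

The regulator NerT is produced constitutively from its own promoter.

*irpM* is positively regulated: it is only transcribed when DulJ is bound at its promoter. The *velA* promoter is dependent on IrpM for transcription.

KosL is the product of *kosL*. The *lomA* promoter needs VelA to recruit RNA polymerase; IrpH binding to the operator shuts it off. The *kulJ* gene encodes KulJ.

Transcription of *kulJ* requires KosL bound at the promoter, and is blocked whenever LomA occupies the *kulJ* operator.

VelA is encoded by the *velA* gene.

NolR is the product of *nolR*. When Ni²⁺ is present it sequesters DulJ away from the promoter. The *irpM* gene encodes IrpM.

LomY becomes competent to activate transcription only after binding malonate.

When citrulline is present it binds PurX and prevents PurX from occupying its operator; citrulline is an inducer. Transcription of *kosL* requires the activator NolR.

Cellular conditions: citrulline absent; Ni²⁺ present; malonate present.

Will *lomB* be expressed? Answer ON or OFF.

ON

Ni²⁺ is present, so DulJ is inactive.
Required activator DulJ is absent, so *irpM* is not transcribed.
So IrpM is not produced.
Required activator IrpM is absent, so *velA* is not transcribed.
So VelA is not produced.
NerT is produced constitutively and is active.
Citrulline is absent, so PurX is active.
With repressor NerT bound, *irpH* is not transcribed.
So IrpH is not produced.
Required activator VelA is absent, so *lomA* is not transcribed.
So LomA is not produced.
Malonate is present, so LomY is active.
GixJ is produced constitutively and is active.
Activator LomY is present, so *nolR* is transcribed.
So NolR is produced and active.
No repressor is bound and NolR is active, so *kosL* is transcribed.
So KosL is produced and active.
No repressor is bound and KosL is active, so *kulJ* is transcribed.
So KulJ is produced and active.
No repressor is bound and KulJ is active, so *lomB* is transcribed.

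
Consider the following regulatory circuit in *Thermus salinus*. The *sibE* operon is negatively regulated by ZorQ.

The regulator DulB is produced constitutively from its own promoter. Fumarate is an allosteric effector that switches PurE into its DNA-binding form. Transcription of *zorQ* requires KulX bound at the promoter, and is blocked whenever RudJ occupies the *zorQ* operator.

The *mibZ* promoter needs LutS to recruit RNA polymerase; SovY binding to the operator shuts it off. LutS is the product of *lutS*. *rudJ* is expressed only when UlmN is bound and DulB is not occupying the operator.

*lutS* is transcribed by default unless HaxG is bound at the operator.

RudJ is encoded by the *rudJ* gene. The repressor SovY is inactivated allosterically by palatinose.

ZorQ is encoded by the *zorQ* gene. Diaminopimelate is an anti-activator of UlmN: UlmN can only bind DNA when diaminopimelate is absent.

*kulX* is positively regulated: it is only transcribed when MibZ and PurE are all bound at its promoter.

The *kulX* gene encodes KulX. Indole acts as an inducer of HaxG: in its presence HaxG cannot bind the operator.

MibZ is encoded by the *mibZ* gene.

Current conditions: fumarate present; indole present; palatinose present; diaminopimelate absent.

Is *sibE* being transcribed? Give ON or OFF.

OFF

Indole is present, so HaxG is inactive.
With no repressor bound, *lutS* is transcribed.
So LutS is produced and active.
Palatinose is present, so SovY is inactive.
No repressor is bound and LutS is active, so *mibZ* is transcribed.
So MibZ is produced and active.
Fumarate is present, so PurE is active.
No repressor is bound and MibZ and PurE are active, so *kulX* is transcribed.
So KulX is produced and active.
DulB is produced constitutively and is active.
Diaminopimelate is absent, so UlmN is active.
With repressor DulB bound, *rudJ* is not transcribed.
So RudJ is not produced.
No repressor is bound and KulX is active, so *zorQ* is transcribed.
So ZorQ is produced and active.
With repressor ZorQ bound, *sibE* is not transcribed.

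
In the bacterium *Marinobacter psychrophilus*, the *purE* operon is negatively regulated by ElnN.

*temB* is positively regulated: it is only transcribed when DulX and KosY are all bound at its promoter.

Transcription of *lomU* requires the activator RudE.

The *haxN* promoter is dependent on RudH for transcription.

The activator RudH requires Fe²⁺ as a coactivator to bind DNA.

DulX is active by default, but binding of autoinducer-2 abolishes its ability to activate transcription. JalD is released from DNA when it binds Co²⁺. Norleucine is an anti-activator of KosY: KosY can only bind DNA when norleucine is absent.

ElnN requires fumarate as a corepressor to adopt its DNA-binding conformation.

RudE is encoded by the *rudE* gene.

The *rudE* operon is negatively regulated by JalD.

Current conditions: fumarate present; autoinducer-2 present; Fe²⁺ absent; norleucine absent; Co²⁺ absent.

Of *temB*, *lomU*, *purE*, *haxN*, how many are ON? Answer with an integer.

Autoinducer-2 is present, so DulX is inactive.
Norleucine is absent, so KosY is active.
Required activator DulX is absent, so *temB* is not transcribed.
→ *temB* is OFF.
Co²⁺ is absent, so JalD is active.
With repressor JalD bound, *rudE* is not transcribed.
So RudE is not produced.
Required activator RudE is absent, so *lomU* is not transcribed.
→ *lomU* is OFF.
Fumarate is present, so ElnN is active.
With repressor ElnN bound, *purE* is not transcribed.
→ *purE* is OFF.
Fe²⁺ is absent, so RudH is inactive.
Required activator RudH is absent, so *haxN* is not transcribed.
→ *haxN* is OFF.
0 of the 4 genes are transcribed.

0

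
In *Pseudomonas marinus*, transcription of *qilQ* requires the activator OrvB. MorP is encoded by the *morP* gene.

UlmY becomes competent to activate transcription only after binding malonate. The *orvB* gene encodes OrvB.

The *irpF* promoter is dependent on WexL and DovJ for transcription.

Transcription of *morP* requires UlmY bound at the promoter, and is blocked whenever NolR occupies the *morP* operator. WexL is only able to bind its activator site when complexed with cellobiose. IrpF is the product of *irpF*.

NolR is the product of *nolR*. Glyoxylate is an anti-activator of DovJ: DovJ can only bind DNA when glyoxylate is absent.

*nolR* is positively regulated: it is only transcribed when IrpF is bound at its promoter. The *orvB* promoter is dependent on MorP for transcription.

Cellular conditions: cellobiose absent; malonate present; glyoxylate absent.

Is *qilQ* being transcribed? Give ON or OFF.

Cellobiose is absent, so WexL is inactive.
Glyoxylate is absent, so DovJ is active.
Required activator WexL is absent, so *irpF* is not transcribed.
So IrpF is not produced.
Required activator IrpF is absent, so *nolR* is not transcribed.
So NolR is not produced.
Malonate is present, so UlmY is active.
No repressor is bound and UlmY is active, so *morP* is transcribed.
So MorP is produced and active.
No repressor is bound and MorP is active, so *orvB* is transcribed.
So OrvB is produced and active.
No repressor is bound and OrvB is active, so *qilQ* is transcribed.

ON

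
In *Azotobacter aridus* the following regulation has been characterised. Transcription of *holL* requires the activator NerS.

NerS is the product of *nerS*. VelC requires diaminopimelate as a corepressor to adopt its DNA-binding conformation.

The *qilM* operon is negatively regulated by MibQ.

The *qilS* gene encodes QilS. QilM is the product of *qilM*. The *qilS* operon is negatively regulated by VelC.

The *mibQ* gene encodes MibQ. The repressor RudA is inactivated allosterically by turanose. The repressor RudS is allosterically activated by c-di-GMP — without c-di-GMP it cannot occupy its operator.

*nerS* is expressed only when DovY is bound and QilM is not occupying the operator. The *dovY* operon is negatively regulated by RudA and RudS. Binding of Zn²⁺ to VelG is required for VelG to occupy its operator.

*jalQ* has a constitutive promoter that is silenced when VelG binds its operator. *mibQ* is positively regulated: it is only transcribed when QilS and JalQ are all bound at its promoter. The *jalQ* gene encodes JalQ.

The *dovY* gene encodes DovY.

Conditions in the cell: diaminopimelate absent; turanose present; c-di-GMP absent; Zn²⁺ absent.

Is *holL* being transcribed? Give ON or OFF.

ON

Diaminopimelate is absent, so VelC is inactive.
With no repressor bound, *qilS* is transcribed.
So QilS is produced and active.
Zn²⁺ is absent, so VelG is inactive.
With no repressor bound, *jalQ* is transcribed.
So JalQ is produced and active.
No repressor is bound and QilS and JalQ are active, so *mibQ* is transcribed.
So MibQ is produced and active.
With repressor MibQ bound, *qilM* is not transcribed.
So QilM is not produced.
Turanose is present, so RudA is inactive.
c-di-GMP is absent, so RudS is inactive.
With no repressor bound, *dovY* is transcribed.
So DovY is produced and active.
No repressor is bound and DovY is active, so *nerS* is transcribed.
So NerS is produced and active.
No repressor is bound and NerS is active, so *holL* is transcribed.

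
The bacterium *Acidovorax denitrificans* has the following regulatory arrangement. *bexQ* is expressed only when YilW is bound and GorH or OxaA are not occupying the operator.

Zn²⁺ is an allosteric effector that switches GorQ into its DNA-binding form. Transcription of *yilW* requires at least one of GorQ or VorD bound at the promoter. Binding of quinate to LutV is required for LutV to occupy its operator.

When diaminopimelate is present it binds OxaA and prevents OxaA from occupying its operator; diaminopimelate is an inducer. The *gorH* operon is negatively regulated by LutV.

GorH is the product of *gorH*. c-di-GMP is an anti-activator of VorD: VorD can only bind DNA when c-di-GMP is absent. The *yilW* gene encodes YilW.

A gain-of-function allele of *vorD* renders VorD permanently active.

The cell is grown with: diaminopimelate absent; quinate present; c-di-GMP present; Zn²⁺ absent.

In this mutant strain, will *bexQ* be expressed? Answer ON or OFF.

OFF

Zn²⁺ is absent, so GorQ is inactive.
VorD is constitutively active in this strain.
Activator VorD is present, so *yilW* is transcribed.
So YilW is produced and active.
Quinate is present, so LutV is active.
With repressor LutV bound, *gorH* is not transcribed.
So GorH is not produced.
Diaminopimelate is absent, so OxaA is active.
With repressor OxaA bound, *bexQ* is not transcribed.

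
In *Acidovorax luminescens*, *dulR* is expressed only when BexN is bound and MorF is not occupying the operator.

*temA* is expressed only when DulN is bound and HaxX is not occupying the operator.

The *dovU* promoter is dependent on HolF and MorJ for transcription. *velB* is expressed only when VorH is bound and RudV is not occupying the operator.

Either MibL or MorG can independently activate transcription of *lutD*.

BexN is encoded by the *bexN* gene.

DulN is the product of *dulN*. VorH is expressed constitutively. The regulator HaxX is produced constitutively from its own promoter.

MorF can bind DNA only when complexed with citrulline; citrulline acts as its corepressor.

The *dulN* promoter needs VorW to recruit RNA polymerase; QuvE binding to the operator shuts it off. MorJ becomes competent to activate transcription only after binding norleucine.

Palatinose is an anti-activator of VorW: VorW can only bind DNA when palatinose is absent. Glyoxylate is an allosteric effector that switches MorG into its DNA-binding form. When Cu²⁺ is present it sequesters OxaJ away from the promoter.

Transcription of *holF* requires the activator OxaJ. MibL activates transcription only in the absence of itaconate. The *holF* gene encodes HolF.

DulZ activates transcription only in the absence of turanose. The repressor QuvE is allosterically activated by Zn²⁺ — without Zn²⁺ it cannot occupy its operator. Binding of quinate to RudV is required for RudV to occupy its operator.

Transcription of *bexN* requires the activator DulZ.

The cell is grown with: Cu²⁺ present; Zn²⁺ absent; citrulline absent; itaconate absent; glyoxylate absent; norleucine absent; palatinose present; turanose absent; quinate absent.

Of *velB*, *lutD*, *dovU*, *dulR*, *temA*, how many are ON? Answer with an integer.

3

Quinate is absent, so RudV is inactive.
VorH is produced constitutively and is active.
No repressor is bound and VorH is active, so *velB* is transcribed.
→ *velB* is ON.
Itaconate is absent, so MibL is active.
Glyoxylate is absent, so MorG is inactive.
Activator MibL is present, so *lutD* is transcribed.
→ *lutD* is ON.
Cu²⁺ is present, so OxaJ is inactive.
Required activator OxaJ is absent, so *holF* is not transcribed.
So HolF is not produced.
Norleucine is absent, so MorJ is inactive.
Required activator HolF is absent, so *dovU* is not transcribed.
→ *dovU* is OFF.
Citrulline is absent, so MorF is inactive.
Turanose is absent, so DulZ is active.
No repressor is bound and DulZ is active, so *bexN* is transcribed.
So BexN is produced and active.
No repressor is bound and BexN is active, so *dulR* is transcribed.
→ *dulR* is ON.
HaxX is produced constitutively and is active.
Zn²⁺ is absent, so QuvE is inactive.
Palatinose is present, so VorW is inactive.
Required activator VorW is absent, so *dulN* is not transcribed.
So DulN is not produced.
With repressor HaxX bound, *temA* is not transcribed.
→ *temA* is OFF.
3 of the 5 genes are transcribed.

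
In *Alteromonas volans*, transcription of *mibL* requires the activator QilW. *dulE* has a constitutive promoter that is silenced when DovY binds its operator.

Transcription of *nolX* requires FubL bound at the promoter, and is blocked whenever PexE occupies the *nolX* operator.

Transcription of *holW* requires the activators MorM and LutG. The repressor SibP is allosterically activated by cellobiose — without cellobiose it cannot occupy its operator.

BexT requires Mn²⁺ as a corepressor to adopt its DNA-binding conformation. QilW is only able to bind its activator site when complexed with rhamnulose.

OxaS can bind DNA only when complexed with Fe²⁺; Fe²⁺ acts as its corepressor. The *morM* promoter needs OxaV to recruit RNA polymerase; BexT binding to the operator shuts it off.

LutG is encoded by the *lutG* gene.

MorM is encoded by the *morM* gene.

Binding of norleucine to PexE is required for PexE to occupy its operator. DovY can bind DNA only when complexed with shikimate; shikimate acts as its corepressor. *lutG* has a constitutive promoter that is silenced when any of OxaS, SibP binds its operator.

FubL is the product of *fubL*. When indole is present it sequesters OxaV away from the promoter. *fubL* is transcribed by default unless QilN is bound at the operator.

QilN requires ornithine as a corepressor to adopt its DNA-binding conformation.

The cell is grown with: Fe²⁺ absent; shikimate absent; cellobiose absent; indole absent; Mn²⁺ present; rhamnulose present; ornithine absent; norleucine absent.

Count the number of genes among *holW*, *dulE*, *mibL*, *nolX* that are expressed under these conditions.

Indole is absent, so OxaV is active.
Mn²⁺ is present, so BexT is active.
With repressor BexT bound, *morM* is not transcribed.
So MorM is not produced.
Fe²⁺ is absent, so OxaS is inactive.
Cellobiose is absent, so SibP is inactive.
With no repressor bound, *lutG* is transcribed.
So LutG is produced and active.
Required activator MorM is absent, so *holW* is not transcribed.
→ *holW* is OFF.
Shikimate is absent, so DovY is inactive.
With no repressor bound, *dulE* is transcribed.
→ *dulE* is ON.
Rhamnulose is present, so QilW is active.
No repressor is bound and QilW is active, so *mibL* is transcribed.
→ *mibL* is ON.
Norleucine is absent, so PexE is inactive.
Ornithine is absent, so QilN is inactive.
With no repressor bound, *fubL* is transcribed.
So FubL is produced and active.
No repressor is bound and FubL is active, so *nolX* is transcribed.
→ *nolX* is ON.
3 of the 4 genes are transcribed.

3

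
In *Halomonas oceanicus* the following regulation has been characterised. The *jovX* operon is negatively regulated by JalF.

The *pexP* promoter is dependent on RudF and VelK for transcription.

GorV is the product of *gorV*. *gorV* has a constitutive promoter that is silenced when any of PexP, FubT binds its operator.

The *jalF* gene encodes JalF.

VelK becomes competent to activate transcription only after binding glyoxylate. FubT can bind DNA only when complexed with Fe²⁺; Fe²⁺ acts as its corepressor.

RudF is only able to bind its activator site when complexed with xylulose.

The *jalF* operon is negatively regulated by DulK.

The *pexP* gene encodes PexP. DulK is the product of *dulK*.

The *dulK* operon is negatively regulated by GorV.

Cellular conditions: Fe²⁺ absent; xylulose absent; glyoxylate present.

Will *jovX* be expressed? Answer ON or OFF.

OFF

Xylulose is absent, so RudF is inactive.
Glyoxylate is present, so VelK is active.
Required activator RudF is absent, so *pexP* is not transcribed.
So PexP is not produced.
Fe²⁺ is absent, so FubT is inactive.
With no repressor bound, *gorV* is transcribed.
So GorV is produced and active.
With repressor GorV bound, *dulK* is not transcribed.
So DulK is not produced.
With no repressor bound, *jalF* is transcribed.
So JalF is produced and active.
With repressor JalF bound, *jovX* is not transcribed.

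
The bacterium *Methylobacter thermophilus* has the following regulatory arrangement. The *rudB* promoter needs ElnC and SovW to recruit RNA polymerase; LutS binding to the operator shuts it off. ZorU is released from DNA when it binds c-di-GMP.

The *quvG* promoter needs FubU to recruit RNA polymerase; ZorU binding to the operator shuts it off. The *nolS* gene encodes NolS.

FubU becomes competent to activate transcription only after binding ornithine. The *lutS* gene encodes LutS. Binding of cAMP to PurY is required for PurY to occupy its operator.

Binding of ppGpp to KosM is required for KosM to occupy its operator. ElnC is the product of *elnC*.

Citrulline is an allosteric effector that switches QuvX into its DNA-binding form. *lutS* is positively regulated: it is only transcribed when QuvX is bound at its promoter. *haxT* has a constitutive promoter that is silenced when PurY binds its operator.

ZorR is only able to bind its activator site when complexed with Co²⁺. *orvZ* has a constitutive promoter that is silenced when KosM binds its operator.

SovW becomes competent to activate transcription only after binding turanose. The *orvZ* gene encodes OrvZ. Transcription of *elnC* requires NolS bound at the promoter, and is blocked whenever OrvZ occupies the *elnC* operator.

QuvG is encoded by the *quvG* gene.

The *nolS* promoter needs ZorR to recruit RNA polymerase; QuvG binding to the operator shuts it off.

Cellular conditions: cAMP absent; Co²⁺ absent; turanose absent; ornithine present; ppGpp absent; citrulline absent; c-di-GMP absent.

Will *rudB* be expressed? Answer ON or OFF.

OFF

ppGpp is absent, so KosM is inactive.
With no repressor bound, *orvZ* is transcribed.
So OrvZ is produced and active.
Ornithine is present, so FubU is active.
c-di-GMP is absent, so ZorU is active.
With repressor ZorU bound, *quvG* is not transcribed.
So QuvG is not produced.
Co²⁺ is absent, so ZorR is inactive.
Required activator ZorR is absent, so *nolS* is not transcribed.
So NolS is not produced.
With repressor OrvZ bound, *elnC* is not transcribed.
So ElnC is not produced.
Turanose is absent, so SovW is inactive.
Citrulline is absent, so QuvX is inactive.
Required activator QuvX is absent, so *lutS* is not transcribed.
So LutS is not produced.
Required activator ElnC is absent, so *rudB* is not transcribed.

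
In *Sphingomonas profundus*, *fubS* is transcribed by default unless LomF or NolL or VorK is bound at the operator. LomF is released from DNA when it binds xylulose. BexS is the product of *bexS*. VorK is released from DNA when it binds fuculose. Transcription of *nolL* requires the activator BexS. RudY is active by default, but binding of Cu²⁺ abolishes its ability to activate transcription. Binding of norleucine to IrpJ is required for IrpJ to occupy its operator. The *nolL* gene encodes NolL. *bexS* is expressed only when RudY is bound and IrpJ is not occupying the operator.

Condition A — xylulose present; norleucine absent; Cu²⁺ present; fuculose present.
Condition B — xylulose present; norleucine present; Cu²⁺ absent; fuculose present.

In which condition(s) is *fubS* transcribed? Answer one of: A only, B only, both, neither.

both

Condition A:
Xylulose is present, so LomF is inactive.
Norleucine is absent, so IrpJ is inactive.
Cu²⁺ is present, so RudY is inactive.
Required activator RudY is absent, so *bexS* is not transcribed.
So BexS is not produced.
Required activator BexS is absent, so *nolL* is not transcribed.
So NolL is not produced.
Fuculose is present, so VorK is inactive.
With no repressor bound, *fubS* is transcribed.
→ *fubS* is ON in A.
Condition B:
Xylulose is present, so LomF is inactive.
Norleucine is present, so IrpJ is active.
Cu²⁺ is absent, so RudY is active.
With repressor IrpJ bound, *bexS* is not transcribed.
So BexS is not produced.
Required activator BexS is absent, so *nolL* is not transcribed.
So NolL is not produced.
Fuculose is present, so VorK is inactive.
With no repressor bound, *fubS* is transcribed.
→ *fubS* is ON in B.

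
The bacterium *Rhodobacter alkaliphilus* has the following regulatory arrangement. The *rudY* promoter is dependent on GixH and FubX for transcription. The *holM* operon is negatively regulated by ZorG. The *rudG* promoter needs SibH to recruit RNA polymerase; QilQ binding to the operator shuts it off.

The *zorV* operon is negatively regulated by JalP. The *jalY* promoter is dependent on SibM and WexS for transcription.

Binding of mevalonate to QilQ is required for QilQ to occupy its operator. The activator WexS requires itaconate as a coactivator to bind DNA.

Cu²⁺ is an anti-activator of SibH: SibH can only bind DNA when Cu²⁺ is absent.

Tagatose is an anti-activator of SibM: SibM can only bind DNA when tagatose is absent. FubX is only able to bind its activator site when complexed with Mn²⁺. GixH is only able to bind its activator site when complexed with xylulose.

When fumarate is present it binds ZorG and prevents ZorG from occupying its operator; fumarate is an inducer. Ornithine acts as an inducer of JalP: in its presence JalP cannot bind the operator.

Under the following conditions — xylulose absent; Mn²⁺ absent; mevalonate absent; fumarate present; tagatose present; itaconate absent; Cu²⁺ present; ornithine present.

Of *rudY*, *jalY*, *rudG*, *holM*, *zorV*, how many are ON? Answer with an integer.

Xylulose is absent, so GixH is inactive.
Mn²⁺ is absent, so FubX is inactive.
Required activator GixH is absent, so *rudY* is not transcribed.
→ *rudY* is OFF.
Tagatose is present, so SibM is inactive.
Itaconate is absent, so WexS is inactive.
Required activator SibM is absent, so *jalY* is not transcribed.
→ *jalY* is OFF.
Cu²⁺ is present, so SibH is inactive.
Mevalonate is absent, so QilQ is inactive.
Required activator SibH is absent, so *rudG* is not transcribed.
→ *rudG* is OFF.
Fumarate is present, so ZorG is inactive.
With no repressor bound, *holM* is transcribed.
→ *holM* is ON.
Ornithine is present, so JalP is inactive.
With no repressor bound, *zorV* is transcribed.
→ *zorV* is ON.
2 of the 5 genes are transcribed.

2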